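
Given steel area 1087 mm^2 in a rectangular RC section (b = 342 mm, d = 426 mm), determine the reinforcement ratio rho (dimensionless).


rho = As / (b * d)
= 1087 / (342 * 426)
= 1087 / 145692
= 0.007461 (dimensionless)

0.007461 (dimensionless)


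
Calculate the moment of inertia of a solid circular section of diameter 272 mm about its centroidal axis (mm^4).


r = d / 2 = 272 / 2 = 136.0 mm
I = pi * r^4 / 4 = pi * 136.0^4 / 4
= 268686295.06 mm^4

268686295.06 mm^4


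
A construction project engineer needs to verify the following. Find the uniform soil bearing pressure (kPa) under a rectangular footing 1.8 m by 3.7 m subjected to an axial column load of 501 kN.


A = 1.8 * 3.7 = 6.66 m^2
q = P / A = 501 / 6.66
= 75.2252 kPa

75.2252 kPa


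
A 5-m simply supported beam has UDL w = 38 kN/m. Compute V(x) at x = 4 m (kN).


R_A = w * L / 2 = 38 * 5 / 2 = 95.0 kN
V(x) = R_A - w * x = 95.0 - 38 * 4
= -57.0 kN

-57.0 kN


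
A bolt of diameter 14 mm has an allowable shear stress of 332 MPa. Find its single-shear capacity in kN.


A = pi * d^2 / 4 = pi * 14^2 / 4 = 153.938 mm^2
V = f_v * A / 1000 = 332 * 153.938 / 1000
= 51.1074 kN

51.1074 kN


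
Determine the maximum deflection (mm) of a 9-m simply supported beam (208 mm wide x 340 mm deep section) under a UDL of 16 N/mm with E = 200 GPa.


I = 208 * 340^3 / 12 = 681269333.33 mm^4
L = 9000.0 mm, w = 16 N/mm, E = 200000.0 MPa
delta = 5 * w * L^4 / (384 * E * I)
= 5 * 16 * 9000.0^4 / (384 * 200000.0 * 681269333.33)
= 10.0318 mm

10.0318 mm


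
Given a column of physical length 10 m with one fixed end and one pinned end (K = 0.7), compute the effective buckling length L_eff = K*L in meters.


L_eff = K * L
= 0.7 * 10
= 7.0 m

7.0 m


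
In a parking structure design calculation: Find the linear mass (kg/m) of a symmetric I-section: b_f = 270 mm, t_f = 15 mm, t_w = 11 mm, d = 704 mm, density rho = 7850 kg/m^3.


A_flanges = 2 * 270 * 15 = 8100 mm^2
A_web = (704 - 2 * 15) * 11 = 7414 mm^2
A_total = 8100 + 7414 = 15514 mm^2 = 0.015514 m^2
Weight = rho * A = 7850 * 0.015514 = 121.7849 kg/m

121.7849 kg/m


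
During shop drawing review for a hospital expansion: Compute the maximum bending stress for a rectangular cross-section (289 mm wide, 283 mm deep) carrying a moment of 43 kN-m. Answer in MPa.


I = b * h^3 / 12 = 289 * 283^3 / 12 = 545853253.58 mm^4
y = h / 2 = 283 / 2 = 141.5 mm
M = 43 kN-m = 43000000.0 N-mm
sigma = M * y / I = 43000000.0 * 141.5 / 545853253.58
= 11.15 MPa

11.15 MPa


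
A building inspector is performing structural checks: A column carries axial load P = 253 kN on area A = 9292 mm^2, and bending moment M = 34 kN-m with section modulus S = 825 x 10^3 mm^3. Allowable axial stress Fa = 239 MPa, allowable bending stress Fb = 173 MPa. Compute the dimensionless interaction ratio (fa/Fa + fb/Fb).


f_a = P / A = 253000.0 / 9292 = 27.2277 MPa
f_b = M / S = 34000000.0 / 825000.0 = 41.2121 MPa
Ratio = f_a / Fa + f_b / Fb
= 27.2277 / 239 + 41.2121 / 173
= 0.3521 (dimensionless)

0.3521 (dimensionless)


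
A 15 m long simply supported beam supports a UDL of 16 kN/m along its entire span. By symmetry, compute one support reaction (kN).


Total load = w * L = 16 * 15 = 240 kN
By symmetry, each reaction R = total / 2 = 240 / 2 = 120.0 kN

120.0 kN


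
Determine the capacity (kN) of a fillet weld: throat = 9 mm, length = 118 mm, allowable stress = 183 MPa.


Strength = throat * length * allowable stress
= 9 * 118 * 183 N
= 194346 N
= 194.35 kN

194.35 kN


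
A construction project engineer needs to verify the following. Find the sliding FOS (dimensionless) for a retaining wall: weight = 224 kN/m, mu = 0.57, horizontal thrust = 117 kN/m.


Resisting force = mu * W = 0.57 * 224 = 127.68 kN/m
FOS = Resisting / Driving = 127.68 / 117
= 1.0913 (dimensionless)

1.0913 (dimensionless)


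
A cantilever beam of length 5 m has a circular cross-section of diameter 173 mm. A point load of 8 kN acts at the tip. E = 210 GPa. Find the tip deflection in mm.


I = pi * d^4 / 64 = pi * 173^4 / 64 = 43969781.88 mm^4
L = 5000.0 mm, P = 8000.0 N, E = 210000.0 MPa
delta = P * L^3 / (3 * E * I)
= 8000.0 * 5000.0^3 / (3 * 210000.0 * 43969781.88)
= 36.0998 mm

36.0998 mm


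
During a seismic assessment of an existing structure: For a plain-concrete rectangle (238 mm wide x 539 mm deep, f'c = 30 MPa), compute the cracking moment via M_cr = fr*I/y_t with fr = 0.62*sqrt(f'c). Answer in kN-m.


fr = 0.62 * sqrt(30) = 0.62 * 5.4772 = 3.3959 MPa
I = 238 * 539^3 / 12 = 3105717910.17 mm^4
y_t = 269.5 mm
M_cr = fr * I / y_t = 3.3959 * 3105717910.17 / 269.5 N-mm
= 39.1341 kN-m

39.1341 kN-m


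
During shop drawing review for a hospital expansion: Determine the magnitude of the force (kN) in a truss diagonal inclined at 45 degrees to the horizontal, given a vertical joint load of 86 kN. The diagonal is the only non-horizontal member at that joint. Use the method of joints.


At the joint, only the diagonal has a vertical component, so vertical equilibrium gives:
F * sin(45) = 86
F = 86 / sin(45)
= 86 / 0.707107
= 121.62 kN

121.62 kN


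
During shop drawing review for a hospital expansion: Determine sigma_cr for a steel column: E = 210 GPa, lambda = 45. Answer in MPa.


sigma_cr = pi^2 * E / lambda^2
= 9.8696 * 210000.0 / 45^2
= 9.8696 * 210000.0 / 2025
= 1023.5145 MPa

1023.5145 MPa


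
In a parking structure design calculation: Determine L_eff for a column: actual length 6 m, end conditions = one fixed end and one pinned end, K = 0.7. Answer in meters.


L_eff = K * L
= 0.7 * 6
= 4.2 m

4.2 m


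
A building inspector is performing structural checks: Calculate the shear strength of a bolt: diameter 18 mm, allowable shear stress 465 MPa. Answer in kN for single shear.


A = pi * d^2 / 4 = pi * 18^2 / 4 = 254.469 mm^2
V = f_v * A / 1000 = 465 * 254.469 / 1000
= 118.3281 kN

118.3281 kN


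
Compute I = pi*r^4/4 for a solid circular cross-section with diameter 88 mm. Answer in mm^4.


r = d / 2 = 88 / 2 = 44.0 mm
I = pi * r^4 / 4 = pi * 44.0^4 / 4
= 2943747.71 mm^4

2943747.71 mm^4


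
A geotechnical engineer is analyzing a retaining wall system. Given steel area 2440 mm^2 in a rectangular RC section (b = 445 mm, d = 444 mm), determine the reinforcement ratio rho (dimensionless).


rho = As / (b * d)
= 2440 / (445 * 444)
= 2440 / 197580
= 0.012349 (dimensionless)

0.012349 (dimensionless)


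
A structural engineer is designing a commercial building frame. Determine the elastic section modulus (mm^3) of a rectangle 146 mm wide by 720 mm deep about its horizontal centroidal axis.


S = b * h^2 / 6
= 146 * 720^2 / 6
= 146 * 518400 / 6
= 12614400.0 mm^3

12614400.0 mm^3


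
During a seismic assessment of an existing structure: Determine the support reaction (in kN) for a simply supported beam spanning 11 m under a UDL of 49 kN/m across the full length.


Total load = w * L = 49 * 11 = 539 kN
By symmetry, each reaction R = total / 2 = 539 / 2 = 269.5 kN

269.5 kN


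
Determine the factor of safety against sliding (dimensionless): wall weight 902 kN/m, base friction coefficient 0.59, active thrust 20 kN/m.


Resisting force = mu * W = 0.59 * 902 = 532.18 kN/m
FOS = Resisting / Driving = 532.18 / 20
= 26.609 (dimensionless)

26.609 (dimensionless)


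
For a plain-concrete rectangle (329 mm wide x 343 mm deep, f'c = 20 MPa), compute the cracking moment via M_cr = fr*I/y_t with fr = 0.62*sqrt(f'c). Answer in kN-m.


fr = 0.62 * sqrt(20) = 0.62 * 4.4721 = 2.7727 MPa
I = 329 * 343^3 / 12 = 1106361391.92 mm^4
y_t = 171.5 mm
M_cr = fr * I / y_t = 2.7727 * 1106361391.92 / 171.5 N-mm
= 17.8871 kN-m

17.8871 kN-m


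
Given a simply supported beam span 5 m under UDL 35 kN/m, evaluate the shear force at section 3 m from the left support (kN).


R_A = w * L / 2 = 35 * 5 / 2 = 87.5 kN
V(x) = R_A - w * x = 87.5 - 35 * 3
= -17.5 kN

-17.5 kN


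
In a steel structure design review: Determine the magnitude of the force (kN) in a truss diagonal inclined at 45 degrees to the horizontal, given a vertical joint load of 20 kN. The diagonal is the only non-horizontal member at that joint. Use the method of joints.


At the joint, only the diagonal has a vertical component, so vertical equilibrium gives:
F * sin(45) = 20
F = 20 / sin(45)
= 20 / 0.707107
= 28.28 kN

28.28 kN


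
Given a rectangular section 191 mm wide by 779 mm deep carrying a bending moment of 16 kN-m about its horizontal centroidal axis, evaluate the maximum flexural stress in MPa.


I = b * h^3 / 12 = 191 * 779^3 / 12 = 7524272129.08 mm^4
y = h / 2 = 779 / 2 = 389.5 mm
M = 16 kN-m = 16000000.0 N-mm
sigma = M * y / I = 16000000.0 * 389.5 / 7524272129.08
= 0.83 MPa

0.83 MPa


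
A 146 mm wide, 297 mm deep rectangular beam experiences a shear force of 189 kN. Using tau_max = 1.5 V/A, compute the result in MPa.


A = b * h = 146 * 297 = 43362 mm^2
V = 189 kN = 189000.0 N
tau_max = 1.5 * V / A = 1.5 * 189000.0 / 43362
= 6.538 MPa

6.538 MPa


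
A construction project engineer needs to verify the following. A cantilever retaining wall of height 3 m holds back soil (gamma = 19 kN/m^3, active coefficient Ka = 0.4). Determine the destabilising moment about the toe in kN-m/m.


Pa = 0.5 * Ka * gamma * H^2
= 0.5 * 0.4 * 19 * 3^2
= 34.2 kN/m
Arm = H / 3 = 3 / 3 = 1.0 m
Mo = Pa * arm = Pa * H / 3 = 34.2 * 3 / 3 = 34.2 kN-m/m

34.2 kN-m/m


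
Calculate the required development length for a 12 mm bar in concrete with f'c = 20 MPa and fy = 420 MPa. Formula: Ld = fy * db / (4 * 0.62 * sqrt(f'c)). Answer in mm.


Ld = (fy * db) / (4 * 0.62 * sqrt(f'c))
= (420 * 12) / (4 * 0.62 * sqrt(20))
= 5040 / 11.0909
= 454.43 mm

454.43 mm


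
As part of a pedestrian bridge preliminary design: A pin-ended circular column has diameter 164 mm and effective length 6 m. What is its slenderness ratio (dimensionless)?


Radius of gyration r = d / 4 = 164 / 4 = 41.0 mm
L_eff = 6000.0 mm
Slenderness ratio = L / r = 6000.0 / 41.0 = 146.34 (dimensionless)

146.34 (dimensionless)


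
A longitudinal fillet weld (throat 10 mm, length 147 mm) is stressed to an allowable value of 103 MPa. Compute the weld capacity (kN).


Strength = throat * length * allowable stress
= 10 * 147 * 103 N
= 151410 N
= 151.41 kN

151.41 kN


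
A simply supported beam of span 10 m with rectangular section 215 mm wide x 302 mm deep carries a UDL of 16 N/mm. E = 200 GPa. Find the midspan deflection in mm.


I = 215 * 302^3 / 12 = 493489643.33 mm^4
L = 10000.0 mm, w = 16 N/mm, E = 200000.0 MPa
delta = 5 * w * L^4 / (384 * E * I)
= 5 * 16 * 10000.0^4 / (384 * 200000.0 * 493489643.33)
= 21.1082 mm

21.1082 mm


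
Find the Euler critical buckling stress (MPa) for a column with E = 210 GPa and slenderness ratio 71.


sigma_cr = pi^2 * E / lambda^2
= 9.8696 * 210000.0 / 71^2
= 9.8696 * 210000.0 / 5041
= 411.1519 MPa

411.1519 MPa


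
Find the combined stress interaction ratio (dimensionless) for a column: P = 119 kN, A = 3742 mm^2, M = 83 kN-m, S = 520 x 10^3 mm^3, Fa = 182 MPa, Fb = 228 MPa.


f_a = P / A = 119000.0 / 3742 = 31.8012 MPa
f_b = M / S = 83000000.0 / 520000.0 = 159.6154 MPa
Ratio = f_a / Fa + f_b / Fb
= 31.8012 / 182 + 159.6154 / 228
= 0.8748 (dimensionless)

0.8748 (dimensionless)


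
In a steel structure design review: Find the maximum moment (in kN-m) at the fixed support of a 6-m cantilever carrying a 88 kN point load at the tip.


For a cantilever with a point load at the free end:
M_max = P * L = 88 * 6 = 528 kN-m

528 kN-m


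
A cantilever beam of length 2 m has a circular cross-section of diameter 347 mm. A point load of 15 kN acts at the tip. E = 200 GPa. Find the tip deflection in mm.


I = pi * d^4 / 64 = pi * 347^4 / 64 = 711684976.18 mm^4
L = 2000.0 mm, P = 15000.0 N, E = 200000.0 MPa
delta = P * L^3 / (3 * E * I)
= 15000.0 * 2000.0^3 / (3 * 200000.0 * 711684976.18)
= 0.281 mm

0.281 mm


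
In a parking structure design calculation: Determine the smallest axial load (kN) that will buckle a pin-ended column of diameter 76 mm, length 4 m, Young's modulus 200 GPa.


I = pi * d^4 / 64 = 1637661.98 mm^4
L = 4000.0 mm
P_cr = pi^2 * E * I / L^2
= 9.8696 * 200000.0 * 1637661.98 / 4000.0^2
= 202038.45 N = 202.0384 kN

202.0384 kN


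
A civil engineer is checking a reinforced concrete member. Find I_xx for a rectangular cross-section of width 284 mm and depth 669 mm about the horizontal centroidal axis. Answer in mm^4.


I = b * h^3 / 12
= 284 * 669^3 / 12
= 284 * 299418309 / 12
= 7086233313.0 mm^4

7086233313.0 mm^4


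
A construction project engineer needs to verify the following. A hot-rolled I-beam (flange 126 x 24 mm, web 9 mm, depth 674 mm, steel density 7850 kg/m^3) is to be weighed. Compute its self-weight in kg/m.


A_flanges = 2 * 126 * 24 = 6048 mm^2
A_web = (674 - 2 * 24) * 9 = 5634 mm^2
A_total = 6048 + 5634 = 11682 mm^2 = 0.011682 m^2
Weight = rho * A = 7850 * 0.011682 = 91.7037 kg/m

91.7037 kg/m


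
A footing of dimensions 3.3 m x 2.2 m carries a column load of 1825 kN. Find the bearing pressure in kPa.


A = 3.3 * 2.2 = 7.26 m^2
q = P / A = 1825 / 7.26
= 251.3774 kPa

251.3774 kPa


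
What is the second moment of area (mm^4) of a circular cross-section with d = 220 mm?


r = d / 2 = 220 / 2 = 110.0 mm
I = pi * r^4 / 4 = pi * 110.0^4 / 4
= 114990145.1 mm^4

114990145.1 mm^4


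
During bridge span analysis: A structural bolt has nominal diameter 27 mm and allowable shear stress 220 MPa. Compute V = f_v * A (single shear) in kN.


A = pi * d^2 / 4 = pi * 27^2 / 4 = 572.5553 mm^2
V = f_v * A / 1000 = 220 * 572.5553 / 1000
= 125.9622 kN

125.9622 kN


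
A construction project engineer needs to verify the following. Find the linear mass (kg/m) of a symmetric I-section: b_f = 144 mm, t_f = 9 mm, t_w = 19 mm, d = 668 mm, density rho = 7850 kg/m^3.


A_flanges = 2 * 144 * 9 = 2592 mm^2
A_web = (668 - 2 * 9) * 19 = 12350 mm^2
A_total = 2592 + 12350 = 14942 mm^2 = 0.014942 m^2
Weight = rho * A = 7850 * 0.014942 = 117.2947 kg/m

117.2947 kg/m


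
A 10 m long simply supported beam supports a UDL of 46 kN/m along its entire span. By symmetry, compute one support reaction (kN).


Total load = w * L = 46 * 10 = 460 kN
By symmetry, each reaction R = total / 2 = 460 / 2 = 230.0 kN

230.0 kN


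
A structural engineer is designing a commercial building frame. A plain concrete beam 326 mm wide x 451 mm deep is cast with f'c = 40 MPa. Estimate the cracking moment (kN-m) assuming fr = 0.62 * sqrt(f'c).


fr = 0.62 * sqrt(40) = 0.62 * 6.3246 = 3.9212 MPa
I = 326 * 451^3 / 12 = 2492102952.17 mm^4
y_t = 225.5 mm
M_cr = fr * I / y_t = 3.9212 * 2492102952.17 / 225.5 N-mm
= 43.3352 kN-m

43.3352 kN-m


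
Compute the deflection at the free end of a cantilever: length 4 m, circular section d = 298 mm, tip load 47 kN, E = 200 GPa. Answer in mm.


I = pi * d^4 / 64 = pi * 298^4 / 64 = 387110503.31 mm^4
L = 4000.0 mm, P = 47000.0 N, E = 200000.0 MPa
delta = P * L^3 / (3 * E * I)
= 47000.0 * 4000.0^3 / (3 * 200000.0 * 387110503.31)
= 12.9507 mm

12.9507 mm


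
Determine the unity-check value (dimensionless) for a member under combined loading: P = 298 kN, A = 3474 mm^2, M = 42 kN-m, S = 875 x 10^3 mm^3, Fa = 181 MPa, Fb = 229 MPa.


f_a = P / A = 298000.0 / 3474 = 85.7801 MPa
f_b = M / S = 42000000.0 / 875000.0 = 48.0 MPa
Ratio = f_a / Fa + f_b / Fb
= 85.7801 / 181 + 48.0 / 229
= 0.6835 (dimensionless)

0.6835 (dimensionless)


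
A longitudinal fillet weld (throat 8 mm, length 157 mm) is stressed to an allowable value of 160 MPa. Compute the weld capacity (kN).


Strength = throat * length * allowable stress
= 8 * 157 * 160 N
= 200960 N
= 200.96 kN

200.96 kN


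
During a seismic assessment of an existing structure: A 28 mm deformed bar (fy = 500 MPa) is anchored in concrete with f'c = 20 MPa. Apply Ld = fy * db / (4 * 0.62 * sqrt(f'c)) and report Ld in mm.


Ld = (fy * db) / (4 * 0.62 * sqrt(f'c))
= (500 * 28) / (4 * 0.62 * sqrt(20))
= 14000 / 11.0909
= 1262.3 mm

1262.3 mm


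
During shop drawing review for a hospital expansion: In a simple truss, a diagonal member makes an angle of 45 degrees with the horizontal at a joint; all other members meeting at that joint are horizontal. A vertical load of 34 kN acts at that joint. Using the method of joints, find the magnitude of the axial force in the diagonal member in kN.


At the joint, only the diagonal has a vertical component, so vertical equilibrium gives:
F * sin(45) = 34
F = 34 / sin(45)
= 34 / 0.707107
= 48.08 kN

48.08 kN


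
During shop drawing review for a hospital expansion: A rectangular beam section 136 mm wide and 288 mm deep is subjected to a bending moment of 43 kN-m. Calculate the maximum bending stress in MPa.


I = b * h^3 / 12 = 136 * 288^3 / 12 = 270729216.0 mm^4
y = h / 2 = 288 / 2 = 144.0 mm
M = 43 kN-m = 43000000.0 N-mm
sigma = M * y / I = 43000000.0 * 144.0 / 270729216.0
= 22.87 MPa

22.87 MPa


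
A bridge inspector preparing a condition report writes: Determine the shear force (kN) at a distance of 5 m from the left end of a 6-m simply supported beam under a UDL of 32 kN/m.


R_A = w * L / 2 = 32 * 6 / 2 = 96.0 kN
V(x) = R_A - w * x = 96.0 - 32 * 5
= -64.0 kN

-64.0 kN


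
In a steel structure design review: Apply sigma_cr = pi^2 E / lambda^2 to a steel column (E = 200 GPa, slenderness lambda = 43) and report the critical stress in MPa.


sigma_cr = pi^2 * E / lambda^2
= 9.8696 * 200000.0 / 43^2
= 9.8696 * 200000.0 / 1849
= 1067.5613 MPa

1067.5613 MPa


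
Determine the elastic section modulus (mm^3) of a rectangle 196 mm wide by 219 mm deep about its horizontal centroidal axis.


S = b * h^2 / 6
= 196 * 219^2 / 6
= 196 * 47961 / 6
= 1566726.0 mm^3

1566726.0 mm^3


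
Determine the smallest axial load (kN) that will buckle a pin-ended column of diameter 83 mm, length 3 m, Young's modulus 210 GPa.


I = pi * d^4 / 64 = 2329604.88 mm^4
L = 3000.0 mm
P_cr = pi^2 * E * I / L^2
= 9.8696 * 210000.0 * 2329604.88 / 3000.0^2
= 536486.5 N = 536.4865 kN

536.4865 kN


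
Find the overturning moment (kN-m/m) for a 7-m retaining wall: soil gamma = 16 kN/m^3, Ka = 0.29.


Pa = 0.5 * Ka * gamma * H^2
= 0.5 * 0.29 * 16 * 7^2
= 113.68 kN/m
Arm = H / 3 = 7 / 3 = 2.3333 m
Mo = Pa * arm = Pa * H / 3 = 113.68 * 7 / 3 = 265.2533 kN-m/m

265.2533 kN-m/m


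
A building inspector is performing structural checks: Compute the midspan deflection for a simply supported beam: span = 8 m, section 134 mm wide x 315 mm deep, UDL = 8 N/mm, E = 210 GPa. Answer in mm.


I = 134 * 315^3 / 12 = 349023937.5 mm^4
L = 8000.0 mm, w = 8 N/mm, E = 210000.0 MPa
delta = 5 * w * L^4 / (384 * E * I)
= 5 * 8 * 8000.0^4 / (384 * 210000.0 * 349023937.5)
= 5.8212 mm

5.8212 mm


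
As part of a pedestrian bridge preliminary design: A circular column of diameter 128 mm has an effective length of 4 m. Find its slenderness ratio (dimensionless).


Radius of gyration r = d / 4 = 128 / 4 = 32.0 mm
L_eff = 4000.0 mm
Slenderness ratio = L / r = 4000.0 / 32.0 = 125.0 (dimensionless)

125.0 (dimensionless)


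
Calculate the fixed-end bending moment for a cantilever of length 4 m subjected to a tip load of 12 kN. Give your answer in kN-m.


For a cantilever with a point load at the free end:
M_max = P * L = 12 * 4 = 48 kN-m

48 kN-m


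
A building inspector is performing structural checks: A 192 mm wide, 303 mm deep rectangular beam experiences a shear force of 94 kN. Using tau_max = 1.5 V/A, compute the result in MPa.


A = b * h = 192 * 303 = 58176 mm^2
V = 94 kN = 94000.0 N
tau_max = 1.5 * V / A = 1.5 * 94000.0 / 58176
= 2.4237 MPa

2.4237 MPa


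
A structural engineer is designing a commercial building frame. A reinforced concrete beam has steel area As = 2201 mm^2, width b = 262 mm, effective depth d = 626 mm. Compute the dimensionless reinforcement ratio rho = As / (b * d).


rho = As / (b * d)
= 2201 / (262 * 626)
= 2201 / 164012
= 0.01342 (dimensionless)

0.01342 (dimensionless)


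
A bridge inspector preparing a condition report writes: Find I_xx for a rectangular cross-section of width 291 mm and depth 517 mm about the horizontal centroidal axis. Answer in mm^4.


I = b * h^3 / 12
= 291 * 517^3 / 12
= 291 * 138188413 / 12
= 3351069015.25 mm^4

3351069015.25 mm^4


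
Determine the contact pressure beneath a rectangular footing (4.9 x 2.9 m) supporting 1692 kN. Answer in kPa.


A = 4.9 * 2.9 = 14.21 m^2
q = P / A = 1692 / 14.21
= 119.0711 kPa

119.0711 kPa


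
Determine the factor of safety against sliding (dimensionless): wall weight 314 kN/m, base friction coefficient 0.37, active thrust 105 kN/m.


Resisting force = mu * W = 0.37 * 314 = 116.18 kN/m
FOS = Resisting / Driving = 116.18 / 105
= 1.1065 (dimensionless)

1.1065 (dimensionless)


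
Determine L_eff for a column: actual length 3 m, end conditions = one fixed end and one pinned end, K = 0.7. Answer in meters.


L_eff = K * L
= 0.7 * 3
= 2.1 m

2.1 m


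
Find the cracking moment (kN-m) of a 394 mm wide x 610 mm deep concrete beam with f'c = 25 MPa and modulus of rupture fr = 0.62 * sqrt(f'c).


fr = 0.62 * sqrt(25) = 0.62 * 5.0 = 3.1 MPa
I = 394 * 610^3 / 12 = 7452542833.33 mm^4
y_t = 305.0 mm
M_cr = fr * I / y_t = 3.1 * 7452542833.33 / 305.0 N-mm
= 75.7472 kN-m

75.7472 kN-m


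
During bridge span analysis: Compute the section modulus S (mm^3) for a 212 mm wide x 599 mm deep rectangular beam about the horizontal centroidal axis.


S = b * h^2 / 6
= 212 * 599^2 / 6
= 212 * 358801 / 6
= 12677635.33 mm^3

12677635.33 mm^3


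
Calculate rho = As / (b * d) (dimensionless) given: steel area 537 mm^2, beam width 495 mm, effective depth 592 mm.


rho = As / (b * d)
= 537 / (495 * 592)
= 537 / 293040
= 0.001833 (dimensionless)

0.001833 (dimensionless)


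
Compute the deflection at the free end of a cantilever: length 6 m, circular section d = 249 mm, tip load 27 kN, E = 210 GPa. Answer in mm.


I = pi * d^4 / 64 = pi * 249^4 / 64 = 188697995.64 mm^4
L = 6000.0 mm, P = 27000.0 N, E = 210000.0 MPa
delta = P * L^3 / (3 * E * I)
= 27000.0 * 6000.0^3 / (3 * 210000.0 * 188697995.64)
= 49.058 mm

49.058 mm


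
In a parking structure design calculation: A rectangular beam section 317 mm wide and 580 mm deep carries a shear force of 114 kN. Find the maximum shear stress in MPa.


A = b * h = 317 * 580 = 183860 mm^2
V = 114 kN = 114000.0 N
tau_max = 1.5 * V / A = 1.5 * 114000.0 / 183860
= 0.9301 MPa

0.9301 MPa


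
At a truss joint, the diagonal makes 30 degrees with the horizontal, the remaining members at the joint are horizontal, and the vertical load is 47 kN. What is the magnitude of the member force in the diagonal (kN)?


At the joint, only the diagonal has a vertical component, so vertical equilibrium gives:
F * sin(30) = 47
F = 47 / sin(30)
= 47 / 0.5
= 94.0 kN

94.0 kN


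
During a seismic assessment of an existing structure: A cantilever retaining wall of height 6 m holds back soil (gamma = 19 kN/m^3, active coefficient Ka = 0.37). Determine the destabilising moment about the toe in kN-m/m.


Pa = 0.5 * Ka * gamma * H^2
= 0.5 * 0.37 * 19 * 6^2
= 126.54 kN/m
Arm = H / 3 = 6 / 3 = 2.0 m
Mo = Pa * arm = Pa * H / 3 = 126.54 * 6 / 3 = 253.08 kN-m/m

253.08 kN-m/m


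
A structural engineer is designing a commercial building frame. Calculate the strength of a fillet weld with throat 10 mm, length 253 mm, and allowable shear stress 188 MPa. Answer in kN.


Strength = throat * length * allowable stress
= 10 * 253 * 188 N
= 475640 N
= 475.64 kN

475.64 kN


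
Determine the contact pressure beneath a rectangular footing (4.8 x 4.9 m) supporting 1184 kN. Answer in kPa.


A = 4.8 * 4.9 = 23.52 m^2
q = P / A = 1184 / 23.52
= 50.3401 kPa

50.3401 kPa


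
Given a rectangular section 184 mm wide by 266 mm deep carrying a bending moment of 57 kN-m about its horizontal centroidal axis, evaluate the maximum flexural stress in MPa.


I = b * h^3 / 12 = 184 * 266^3 / 12 = 288590138.67 mm^4
y = h / 2 = 266 / 2 = 133.0 mm
M = 57 kN-m = 57000000.0 N-mm
sigma = M * y / I = 57000000.0 * 133.0 / 288590138.67
= 26.27 MPa

26.27 MPa


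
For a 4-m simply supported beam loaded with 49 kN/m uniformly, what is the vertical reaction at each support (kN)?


Total load = w * L = 49 * 4 = 196 kN
By symmetry, each reaction R = total / 2 = 196 / 2 = 98.0 kN

98.0 kN


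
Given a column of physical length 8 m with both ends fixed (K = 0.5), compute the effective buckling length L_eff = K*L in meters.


L_eff = K * L
= 0.5 * 8
= 4.0 m

4.0 m


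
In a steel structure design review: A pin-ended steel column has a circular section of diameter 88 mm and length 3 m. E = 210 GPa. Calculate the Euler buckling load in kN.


I = pi * d^4 / 64 = 2943747.71 mm^4
L = 3000.0 mm
P_cr = pi^2 * E * I / L^2
= 9.8696 * 210000.0 * 2943747.71 / 3000.0^2
= 677917.93 N = 677.9179 kN

677.9179 kN


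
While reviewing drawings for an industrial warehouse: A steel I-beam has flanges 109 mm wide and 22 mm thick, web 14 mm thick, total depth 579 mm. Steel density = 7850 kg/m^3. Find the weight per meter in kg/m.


A_flanges = 2 * 109 * 22 = 4796 mm^2
A_web = (579 - 2 * 22) * 14 = 7490 mm^2
A_total = 4796 + 7490 = 12286 mm^2 = 0.012286 m^2
Weight = rho * A = 7850 * 0.012286 = 96.4451 kg/m

96.4451 kg/m


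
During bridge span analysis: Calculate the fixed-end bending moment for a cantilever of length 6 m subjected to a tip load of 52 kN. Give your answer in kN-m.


For a cantilever with a point load at the free end:
M_max = P * L = 52 * 6 = 312 kN-m

312 kN-m


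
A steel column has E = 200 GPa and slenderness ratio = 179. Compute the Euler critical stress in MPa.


sigma_cr = pi^2 * E / lambda^2
= 9.8696 * 200000.0 / 179^2
= 9.8696 * 200000.0 / 32041
= 61.6061 MPa

61.6061 MPa


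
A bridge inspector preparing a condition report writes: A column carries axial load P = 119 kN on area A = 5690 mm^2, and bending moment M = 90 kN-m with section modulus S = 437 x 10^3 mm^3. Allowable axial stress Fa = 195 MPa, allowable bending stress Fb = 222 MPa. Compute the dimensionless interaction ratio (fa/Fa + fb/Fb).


f_a = P / A = 119000.0 / 5690 = 20.9139 MPa
f_b = M / S = 90000000.0 / 437000.0 = 205.9497 MPa
Ratio = f_a / Fa + f_b / Fb
= 20.9139 / 195 + 205.9497 / 222
= 1.035 (dimensionless)

1.035 (dimensionless)


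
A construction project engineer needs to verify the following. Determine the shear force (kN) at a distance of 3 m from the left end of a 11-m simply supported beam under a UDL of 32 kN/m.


R_A = w * L / 2 = 32 * 11 / 2 = 176.0 kN
V(x) = R_A - w * x = 176.0 - 32 * 3
= 80.0 kN

80.0 kN


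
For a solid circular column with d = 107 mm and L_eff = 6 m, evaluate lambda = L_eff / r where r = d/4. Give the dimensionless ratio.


Radius of gyration r = d / 4 = 107 / 4 = 26.75 mm
L_eff = 6000.0 mm
Slenderness ratio = L / r = 6000.0 / 26.75 = 224.3 (dimensionless)

224.3 (dimensionless)


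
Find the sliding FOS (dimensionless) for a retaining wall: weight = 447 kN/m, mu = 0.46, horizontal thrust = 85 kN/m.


Resisting force = mu * W = 0.46 * 447 = 205.62 kN/m
FOS = Resisting / Driving = 205.62 / 85
= 2.4191 (dimensionless)

2.4191 (dimensionless)


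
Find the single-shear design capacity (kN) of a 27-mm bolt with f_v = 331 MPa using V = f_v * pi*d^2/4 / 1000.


A = pi * d^2 / 4 = pi * 27^2 / 4 = 572.5553 mm^2
V = f_v * A / 1000 = 331 * 572.5553 / 1000
= 189.5158 kN

189.5158 kN


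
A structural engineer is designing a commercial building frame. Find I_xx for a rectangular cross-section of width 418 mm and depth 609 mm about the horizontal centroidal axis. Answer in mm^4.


I = b * h^3 / 12
= 418 * 609^3 / 12
= 418 * 225866529 / 12
= 7867684093.5 mm^4

7867684093.5 mm^4


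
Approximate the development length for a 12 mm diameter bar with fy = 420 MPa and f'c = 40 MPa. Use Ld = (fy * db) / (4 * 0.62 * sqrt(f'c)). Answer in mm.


Ld = (fy * db) / (4 * 0.62 * sqrt(f'c))
= (420 * 12) / (4 * 0.62 * sqrt(40))
= 5040 / 15.6849
= 321.33 mm

321.33 mm


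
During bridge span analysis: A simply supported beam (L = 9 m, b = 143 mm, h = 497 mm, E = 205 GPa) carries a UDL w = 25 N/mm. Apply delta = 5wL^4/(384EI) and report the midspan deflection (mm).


I = 143 * 497^3 / 12 = 1462931386.58 mm^4
L = 9000.0 mm, w = 25 N/mm, E = 205000.0 MPa
delta = 5 * w * L^4 / (384 * E * I)
= 5 * 25 * 9000.0^4 / (384 * 205000.0 * 1462931386.58)
= 7.1215 mm

7.1215 mm


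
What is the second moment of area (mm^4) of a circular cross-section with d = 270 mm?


r = d / 2 = 270 / 2 = 135.0 mm
I = pi * r^4 / 4 = pi * 135.0^4 / 4
= 260870490.85 mm^4

260870490.85 mm^4


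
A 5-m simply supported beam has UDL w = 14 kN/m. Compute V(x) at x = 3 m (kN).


R_A = w * L / 2 = 14 * 5 / 2 = 35.0 kN
V(x) = R_A - w * x = 35.0 - 14 * 3
= -7.0 kN

-7.0 kN


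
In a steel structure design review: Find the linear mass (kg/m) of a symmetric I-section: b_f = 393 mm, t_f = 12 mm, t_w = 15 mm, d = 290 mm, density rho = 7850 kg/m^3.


A_flanges = 2 * 393 * 12 = 9432 mm^2
A_web = (290 - 2 * 12) * 15 = 3990 mm^2
A_total = 9432 + 3990 = 13422 mm^2 = 0.013422 m^2
Weight = rho * A = 7850 * 0.013422 = 105.3627 kg/m

105.3627 kg/m


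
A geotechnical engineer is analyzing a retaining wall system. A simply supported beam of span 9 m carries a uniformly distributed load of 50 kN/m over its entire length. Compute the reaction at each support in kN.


Total load = w * L = 50 * 9 = 450 kN
By symmetry, each reaction R = total / 2 = 450 / 2 = 225.0 kN

225.0 kN


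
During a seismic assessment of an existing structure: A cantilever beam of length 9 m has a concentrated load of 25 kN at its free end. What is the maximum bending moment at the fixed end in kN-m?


For a cantilever with a point load at the free end:
M_max = P * L = 25 * 9 = 225 kN-m

225 kN-m


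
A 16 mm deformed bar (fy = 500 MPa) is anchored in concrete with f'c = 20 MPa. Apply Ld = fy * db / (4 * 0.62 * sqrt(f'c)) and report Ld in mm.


Ld = (fy * db) / (4 * 0.62 * sqrt(f'c))
= (500 * 16) / (4 * 0.62 * sqrt(20))
= 8000 / 11.0909
= 721.31 mm

721.31 mm


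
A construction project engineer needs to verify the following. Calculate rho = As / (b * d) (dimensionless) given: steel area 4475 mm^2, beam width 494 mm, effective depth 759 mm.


rho = As / (b * d)
= 4475 / (494 * 759)
= 4475 / 374946
= 0.011935 (dimensionless)

0.011935 (dimensionless)


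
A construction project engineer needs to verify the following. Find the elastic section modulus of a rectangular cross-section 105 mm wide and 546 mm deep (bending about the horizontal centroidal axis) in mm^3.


S = b * h^2 / 6
= 105 * 546^2 / 6
= 105 * 298116 / 6
= 5217030.0 mm^3

5217030.0 mm^3


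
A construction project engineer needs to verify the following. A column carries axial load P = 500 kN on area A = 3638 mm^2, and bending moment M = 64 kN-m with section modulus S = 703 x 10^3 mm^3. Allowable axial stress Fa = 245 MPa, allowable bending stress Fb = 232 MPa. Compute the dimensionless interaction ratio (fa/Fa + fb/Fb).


f_a = P / A = 500000.0 / 3638 = 137.4382 MPa
f_b = M / S = 64000000.0 / 703000.0 = 91.0384 MPa
Ratio = f_a / Fa + f_b / Fb
= 137.4382 / 245 + 91.0384 / 232
= 0.9534 (dimensionless)

0.9534 (dimensionless)


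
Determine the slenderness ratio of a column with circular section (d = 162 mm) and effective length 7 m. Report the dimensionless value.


Radius of gyration r = d / 4 = 162 / 4 = 40.5 mm
L_eff = 7000.0 mm
Slenderness ratio = L / r = 7000.0 / 40.5 = 172.84 (dimensionless)

172.84 (dimensionless)


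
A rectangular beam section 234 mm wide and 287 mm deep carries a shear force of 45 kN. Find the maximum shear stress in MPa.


A = b * h = 234 * 287 = 67158 mm^2
V = 45 kN = 45000.0 N
tau_max = 1.5 * V / A = 1.5 * 45000.0 / 67158
= 1.0051 MPa

1.0051 MPa


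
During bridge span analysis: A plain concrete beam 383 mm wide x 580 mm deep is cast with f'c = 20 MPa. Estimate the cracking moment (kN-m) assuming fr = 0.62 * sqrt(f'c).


fr = 0.62 * sqrt(20) = 0.62 * 4.4721 = 2.7727 MPa
I = 383 * 580^3 / 12 = 6227324666.67 mm^4
y_t = 290.0 mm
M_cr = fr * I / y_t = 2.7727 * 6227324666.67 / 290.0 N-mm
= 59.5402 kN-m

59.5402 kN-m


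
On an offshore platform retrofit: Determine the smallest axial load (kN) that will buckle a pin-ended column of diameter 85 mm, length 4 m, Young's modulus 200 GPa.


I = pi * d^4 / 64 = 2562392.19 mm^4
L = 4000.0 mm
P_cr = pi^2 * E * I / L^2
= 9.8696 * 200000.0 * 2562392.19 / 4000.0^2
= 316122.47 N = 316.1225 kN

316.1225 kN


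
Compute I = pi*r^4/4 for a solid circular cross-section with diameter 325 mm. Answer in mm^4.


r = d / 2 = 325 / 2 = 162.5 mm
I = pi * r^4 / 4 = pi * 162.5^4 / 4
= 547650316.04 mm^4

547650316.04 mm^4


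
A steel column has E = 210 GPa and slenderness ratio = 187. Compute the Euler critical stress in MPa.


sigma_cr = pi^2 * E / lambda^2
= 9.8696 * 210000.0 / 187^2
= 9.8696 * 210000.0 / 34969
= 59.2701 MPa

59.2701 MPa


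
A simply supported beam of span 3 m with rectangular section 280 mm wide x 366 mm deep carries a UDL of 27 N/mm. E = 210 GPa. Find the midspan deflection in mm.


I = 280 * 366^3 / 12 = 1143984240.0 mm^4
L = 3000.0 mm, w = 27 N/mm, E = 210000.0 MPa
delta = 5 * w * L^4 / (384 * E * I)
= 5 * 27 * 3000.0^4 / (384 * 210000.0 * 1143984240.0)
= 0.1185 mm

0.1185 mm


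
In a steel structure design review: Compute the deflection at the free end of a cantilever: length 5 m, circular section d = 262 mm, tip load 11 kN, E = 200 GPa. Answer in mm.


I = pi * d^4 / 64 = pi * 262^4 / 64 = 231299697.07 mm^4
L = 5000.0 mm, P = 11000.0 N, E = 200000.0 MPa
delta = P * L^3 / (3 * E * I)
= 11000.0 * 5000.0^3 / (3 * 200000.0 * 231299697.07)
= 9.9078 mm

9.9078 mm


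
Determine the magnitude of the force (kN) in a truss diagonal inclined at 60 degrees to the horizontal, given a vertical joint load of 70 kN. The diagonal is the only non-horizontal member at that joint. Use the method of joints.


At the joint, only the diagonal has a vertical component, so vertical equilibrium gives:
F * sin(60) = 70
F = 70 / sin(60)
= 70 / 0.866025
= 80.83 kN

80.83 kN


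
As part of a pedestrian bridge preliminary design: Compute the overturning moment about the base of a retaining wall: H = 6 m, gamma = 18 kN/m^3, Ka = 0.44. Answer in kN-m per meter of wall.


Pa = 0.5 * Ka * gamma * H^2
= 0.5 * 0.44 * 18 * 6^2
= 142.56 kN/m
Arm = H / 3 = 6 / 3 = 2.0 m
Mo = Pa * arm = Pa * H / 3 = 142.56 * 6 / 3 = 285.12 kN-m/m

285.12 kN-m/m


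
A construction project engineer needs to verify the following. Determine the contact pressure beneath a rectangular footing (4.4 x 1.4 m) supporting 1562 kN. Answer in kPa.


A = 4.4 * 1.4 = 6.16 m^2
q = P / A = 1562 / 6.16
= 253.5714 kPa

253.5714 kPa


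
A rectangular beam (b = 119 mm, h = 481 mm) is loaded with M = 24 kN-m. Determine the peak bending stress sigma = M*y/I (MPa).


I = b * h^3 / 12 = 119 * 481^3 / 12 = 1103572689.92 mm^4
y = h / 2 = 481 / 2 = 240.5 mm
M = 24 kN-m = 24000000.0 N-mm
sigma = M * y / I = 24000000.0 * 240.5 / 1103572689.92
= 5.23 MPa

5.23 MPa


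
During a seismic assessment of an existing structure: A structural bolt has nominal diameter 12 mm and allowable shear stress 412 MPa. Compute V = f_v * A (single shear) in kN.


A = pi * d^2 / 4 = pi * 12^2 / 4 = 113.0973 mm^2
V = f_v * A / 1000 = 412 * 113.0973 / 1000
= 46.5961 kN

46.5961 kN


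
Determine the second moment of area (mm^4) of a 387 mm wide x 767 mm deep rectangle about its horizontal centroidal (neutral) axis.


I = b * h^3 / 12
= 387 * 767^3 / 12
= 387 * 451217663 / 12
= 14551769631.75 mm^4

14551769631.75 mm^4


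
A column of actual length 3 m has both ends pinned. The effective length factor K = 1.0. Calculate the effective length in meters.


L_eff = K * L
= 1.0 * 3
= 3.0 m

3.0 m


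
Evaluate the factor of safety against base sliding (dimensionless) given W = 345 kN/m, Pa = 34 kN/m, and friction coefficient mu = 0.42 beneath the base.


Resisting force = mu * W = 0.42 * 345 = 144.9 kN/m
FOS = Resisting / Driving = 144.9 / 34
= 4.2618 (dimensionless)

4.2618 (dimensionless)


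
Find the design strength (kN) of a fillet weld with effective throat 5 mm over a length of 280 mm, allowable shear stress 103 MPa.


Strength = throat * length * allowable stress
= 5 * 280 * 103 N
= 144200 N
= 144.2 kN

144.2 kN


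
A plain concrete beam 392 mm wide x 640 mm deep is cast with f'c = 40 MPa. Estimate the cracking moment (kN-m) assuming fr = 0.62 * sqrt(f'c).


fr = 0.62 * sqrt(40) = 0.62 * 6.3246 = 3.9212 MPa
I = 392 * 640^3 / 12 = 8563370666.67 mm^4
y_t = 320.0 mm
M_cr = fr * I / y_t = 3.9212 * 8563370666.67 / 320.0 N-mm
= 104.9341 kN-m

104.9341 kN-m


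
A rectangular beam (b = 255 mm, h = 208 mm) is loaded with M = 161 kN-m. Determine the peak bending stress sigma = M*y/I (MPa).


I = b * h^3 / 12 = 255 * 208^3 / 12 = 191226880.0 mm^4
y = h / 2 = 208 / 2 = 104.0 mm
M = 161 kN-m = 161000000.0 N-mm
sigma = M * y / I = 161000000.0 * 104.0 / 191226880.0
= 87.56 MPa

87.56 MPa


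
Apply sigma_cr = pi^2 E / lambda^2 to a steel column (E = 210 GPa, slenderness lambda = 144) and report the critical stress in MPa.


sigma_cr = pi^2 * E / lambda^2
= 9.8696 * 210000.0 / 144^2
= 9.8696 * 210000.0 / 20736
= 99.9526 MPa

99.9526 MPa


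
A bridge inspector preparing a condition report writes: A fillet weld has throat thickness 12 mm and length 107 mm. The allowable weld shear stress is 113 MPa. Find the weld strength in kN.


Strength = throat * length * allowable stress
= 12 * 107 * 113 N
= 145092 N
= 145.09 kN

145.09 kN


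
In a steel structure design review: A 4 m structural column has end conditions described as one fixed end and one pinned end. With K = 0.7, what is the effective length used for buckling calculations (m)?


L_eff = K * L
= 0.7 * 4
= 2.8 m

2.8 m


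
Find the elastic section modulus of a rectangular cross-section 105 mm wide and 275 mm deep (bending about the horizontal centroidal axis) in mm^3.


S = b * h^2 / 6
= 105 * 275^2 / 6
= 105 * 75625 / 6
= 1323437.5 mm^3

1323437.5 mm^3


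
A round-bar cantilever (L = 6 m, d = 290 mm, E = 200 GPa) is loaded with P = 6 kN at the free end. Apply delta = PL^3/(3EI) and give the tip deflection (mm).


I = pi * d^4 / 64 = pi * 290^4 / 64 = 347185749.0 mm^4
L = 6000.0 mm, P = 6000.0 N, E = 200000.0 MPa
delta = P * L^3 / (3 * E * I)
= 6000.0 * 6000.0^3 / (3 * 200000.0 * 347185749.0)
= 6.2215 mm

6.2215 mm


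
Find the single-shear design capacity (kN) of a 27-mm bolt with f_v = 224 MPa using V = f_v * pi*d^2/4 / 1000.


A = pi * d^2 / 4 = pi * 27^2 / 4 = 572.5553 mm^2
V = f_v * A / 1000 = 224 * 572.5553 / 1000
= 128.2524 kN

128.2524 kN


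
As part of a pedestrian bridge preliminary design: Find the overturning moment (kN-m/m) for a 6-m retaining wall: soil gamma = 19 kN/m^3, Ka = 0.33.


Pa = 0.5 * Ka * gamma * H^2
= 0.5 * 0.33 * 19 * 6^2
= 112.86 kN/m
Arm = H / 3 = 6 / 3 = 2.0 m
Mo = Pa * arm = Pa * H / 3 = 112.86 * 6 / 3 = 225.72 kN-m/m

225.72 kN-m/m


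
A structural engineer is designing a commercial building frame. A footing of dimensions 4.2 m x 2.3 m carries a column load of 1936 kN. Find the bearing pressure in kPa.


A = 4.2 * 2.3 = 9.66 m^2
q = P / A = 1936 / 9.66
= 200.4141 kPa

200.4141 kPa


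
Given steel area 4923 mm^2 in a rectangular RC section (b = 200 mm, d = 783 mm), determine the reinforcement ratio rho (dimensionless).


rho = As / (b * d)
= 4923 / (200 * 783)
= 4923 / 156600
= 0.031437 (dimensionless)

0.031437 (dimensionless)


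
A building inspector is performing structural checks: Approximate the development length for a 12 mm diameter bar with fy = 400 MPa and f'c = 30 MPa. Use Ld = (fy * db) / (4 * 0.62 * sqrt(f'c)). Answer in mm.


Ld = (fy * db) / (4 * 0.62 * sqrt(f'c))
= (400 * 12) / (4 * 0.62 * sqrt(30))
= 4800 / 13.5835
= 353.37 mm

353.37 mm
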